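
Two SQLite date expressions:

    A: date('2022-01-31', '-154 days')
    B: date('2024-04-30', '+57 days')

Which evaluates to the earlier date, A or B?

A = 2021-08-30.
B = 2024-06-26.
A is earlier.

A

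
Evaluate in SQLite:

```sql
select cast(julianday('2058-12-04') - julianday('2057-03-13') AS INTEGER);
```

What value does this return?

18 days remain in March 2057 after the 13th (31 − 13).
Full months from April 2057 through November 2058 contribute their day counts.
Then 4 days into December 2058.
Total: 18 + 30 + 31 + 30 + 31 + 31 + 30 + 31 + 30 + 31 + 31 + 28 + 31 + 30 + 31 + 30 + 31 + 31 + 30 + 31 + 30 + 4 = 631.

631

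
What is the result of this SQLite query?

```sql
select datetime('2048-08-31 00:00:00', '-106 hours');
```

-106 hours from 2048-08-31 00:00:00 is 2048-08-26 14:00:00 (crosses midnight).

2048-08-26 14:00:00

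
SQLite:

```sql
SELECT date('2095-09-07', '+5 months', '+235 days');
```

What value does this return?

2096-09-29

Adding +5 months to 2095-09-07 gives 2096-02-07.
Applying '+235 days' to 2096-02-07: counting 235 days forward gives 2096-09-29.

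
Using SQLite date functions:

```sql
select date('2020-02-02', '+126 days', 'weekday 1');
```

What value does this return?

2020-06-08

Applying '+126 days' to 2020-02-02: counting 126 days forward gives 2020-06-07.
`weekday 1` advances to the next Monday; 2020-06-07 is a Sunday, so it moves forward to 2020-06-08.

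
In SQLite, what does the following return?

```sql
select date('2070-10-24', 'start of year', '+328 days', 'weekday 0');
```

2070-11-30

`start of year` rewinds 2070-10-24 to 2070-01-01.
Applying '+328 days' to 2070-01-01: counting 328 days forward gives 2070-11-25.
`weekday 0` advances to the next Sunday; 2070-11-25 is a Tuesday, so it moves forward to 2070-11-30.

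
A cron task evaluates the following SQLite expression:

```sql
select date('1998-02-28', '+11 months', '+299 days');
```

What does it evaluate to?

1999-11-23

Adding +11 months to 1998-02-28 gives 1999-01-28.
Applying '+299 days' to 1999-01-28: counting 299 days forward gives 1999-11-23.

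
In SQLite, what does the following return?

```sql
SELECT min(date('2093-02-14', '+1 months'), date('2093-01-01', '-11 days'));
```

2092-12-21

date('2093-02-14', '+1 months') → 2093-03-14.
date('2093-01-01', '-11 days') → 2092-12-21.
Earlier of the two is 2092-12-21.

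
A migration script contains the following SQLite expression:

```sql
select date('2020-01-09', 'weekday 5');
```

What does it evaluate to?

`weekday 5` advances to the next Friday; 2020-01-09 is a Thursday, so it moves forward to 2020-01-10.

2020-01-10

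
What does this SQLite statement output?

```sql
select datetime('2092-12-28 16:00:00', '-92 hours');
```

-92 hours from 2092-12-28 16:00:00 is 2092-12-24 20:00:00 (crosses midnight).

2092-12-24 20:00:00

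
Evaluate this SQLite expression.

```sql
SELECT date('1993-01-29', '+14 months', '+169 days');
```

Adding +14 months to 1993-01-29 gives 1994-03-29.
Applying '+169 days' to 1994-03-29: counting 169 days forward gives 1994-09-14.

1994-09-14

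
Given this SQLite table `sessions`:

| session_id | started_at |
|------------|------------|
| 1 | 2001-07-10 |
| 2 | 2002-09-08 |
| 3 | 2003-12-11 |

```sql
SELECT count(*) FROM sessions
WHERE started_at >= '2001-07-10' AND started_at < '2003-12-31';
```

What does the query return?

Rows in [2001-07-10, 2003-12-31): 2001-07-10, 2002-09-08, 2003-12-11 → 3 rows.

3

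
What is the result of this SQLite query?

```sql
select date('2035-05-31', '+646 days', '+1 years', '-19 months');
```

Applying '+646 days' to 2035-05-31: counting 646 days forward gives 2037-03-07.
Adding +1 year to 2037-03-07 gives 2038-03-07.
Adding -19 months to 2038-03-07 gives 2036-08-07.

2036-08-07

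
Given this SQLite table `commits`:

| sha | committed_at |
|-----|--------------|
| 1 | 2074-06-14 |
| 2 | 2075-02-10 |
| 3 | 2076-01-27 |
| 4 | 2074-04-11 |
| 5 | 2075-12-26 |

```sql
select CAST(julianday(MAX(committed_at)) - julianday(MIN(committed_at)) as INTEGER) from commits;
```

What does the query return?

MIN = 2074-04-11, MAX = 2076-01-27.
19 days remain in April 2074 after the 11th (30 − 11).
Full months from May 2074 through December 2075 contribute their day counts.
Then 27 days into January 2076.
Total: 19 + 31 + 30 + 31 + 31 + 30 + 31 + 30 + 31 + 31 + 28 + 31 + 30 + 31 + 30 + 31 + 31 + 30 + 31 + 30 + 31 + 27 = 656.

656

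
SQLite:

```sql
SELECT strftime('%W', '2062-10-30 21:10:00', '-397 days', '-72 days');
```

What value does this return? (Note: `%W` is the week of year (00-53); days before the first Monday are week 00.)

29

First apply '-397 days', '-72 days': 2062-10-30 21:10:00 → 2061-07-18 21:10:00.
2061-07-18 is a Monday. SQLite's %W counts Mondays since the year started; the result is 29.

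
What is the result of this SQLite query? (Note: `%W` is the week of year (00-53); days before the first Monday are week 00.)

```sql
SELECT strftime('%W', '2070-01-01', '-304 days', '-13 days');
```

07

First apply '-304 days', '-13 days': 2070-01-01 → 2069-02-18.
2069-02-18 is a Monday. SQLite's %W counts Mondays since the year started; the result is 07.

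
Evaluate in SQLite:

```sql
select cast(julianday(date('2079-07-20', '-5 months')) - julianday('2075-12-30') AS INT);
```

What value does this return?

Adding -5 months to 2079-07-20 gives 2079-02-20.
1 day remains in December 2075 after the 30th (31 − 30).
Full months from January 2076 through January 2079 contribute their day counts.
Then 20 days into February 2079.
Total: 1 + 31 + 29 + 31 + 30 + 31 + 30 + 31 + 31 + 30 + 31 + 30 + 31 + 31 + 28 + 31 + 30 + 31 + 30 + 31 + 31 + 30 + 31 + 30 + 31 + 31 + 28 + 31 + 30 + 31 + 30 + 31 + 31 + 30 + 31 + 30 + 31 + 31 + 20 = 1148.

1148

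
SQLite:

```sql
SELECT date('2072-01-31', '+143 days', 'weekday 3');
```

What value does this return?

Applying '+143 days' to 2072-01-31: counting 143 days forward gives 2072-06-22.
`weekday 3` advances to the next Wednesday; 2072-06-22 is already a Wednesday, so it stays at 2072-06-22.

2072-06-22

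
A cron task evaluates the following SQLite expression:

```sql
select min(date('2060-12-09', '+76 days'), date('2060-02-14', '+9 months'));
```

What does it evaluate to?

date('2060-12-09', '+76 days') → 2061-02-23.
date('2060-02-14', '+9 months') → 2060-11-14.
Earlier of the two is 2060-11-14.

2060-11-14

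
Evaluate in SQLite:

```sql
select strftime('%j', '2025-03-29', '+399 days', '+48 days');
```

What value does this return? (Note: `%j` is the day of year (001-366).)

First apply '+399 days', '+48 days': 2025-03-29 → 2026-06-19.
Day-of-year for 2026-06-19: days since 2026-01-01 inclusive = 170, zero-padded to 170.

170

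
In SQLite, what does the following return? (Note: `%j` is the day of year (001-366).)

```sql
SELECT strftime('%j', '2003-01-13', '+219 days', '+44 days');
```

276

First apply '+219 days', '+44 days': 2003-01-13 → 2003-10-03.
Day-of-year for 2003-10-03: days since 2003-01-01 inclusive = 276, zero-padded to 276.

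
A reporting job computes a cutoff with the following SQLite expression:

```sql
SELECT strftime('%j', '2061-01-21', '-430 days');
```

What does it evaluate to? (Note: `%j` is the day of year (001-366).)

322

First apply '-430 days': 2061-01-21 → 2059-11-18.
Day-of-year for 2059-11-18: days since 2059-01-01 inclusive = 322, zero-padded to 322.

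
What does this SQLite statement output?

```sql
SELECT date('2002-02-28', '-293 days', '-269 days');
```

2000-08-15

Applying '-293 days' to 2002-02-28: counting 293 days back gives 2001-05-11.
Applying '-269 days' to 2001-05-11: counting 269 days back gives 2000-08-15.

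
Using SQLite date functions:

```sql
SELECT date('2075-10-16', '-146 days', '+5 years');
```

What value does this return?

2080-05-23

Applying '-146 days' to 2075-10-16: counting 146 days back gives 2075-05-23.
Adding +5 years to 2075-05-23 gives 2080-05-23.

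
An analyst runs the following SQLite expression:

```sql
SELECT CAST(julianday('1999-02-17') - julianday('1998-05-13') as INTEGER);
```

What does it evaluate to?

280

18 days remain in May 1998 after the 13th (31 − 13).
Full months from June 1998 through January 1999 contribute their day counts.
Then 17 days into February 1999.
Total: 18 + 30 + 31 + 31 + 30 + 31 + 30 + 31 + 31 + 17 = 280.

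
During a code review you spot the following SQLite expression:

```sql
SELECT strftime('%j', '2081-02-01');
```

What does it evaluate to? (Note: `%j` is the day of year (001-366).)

Day-of-year for 2081-02-01: days since 2081-01-01 inclusive = 32, zero-padded to 032.

032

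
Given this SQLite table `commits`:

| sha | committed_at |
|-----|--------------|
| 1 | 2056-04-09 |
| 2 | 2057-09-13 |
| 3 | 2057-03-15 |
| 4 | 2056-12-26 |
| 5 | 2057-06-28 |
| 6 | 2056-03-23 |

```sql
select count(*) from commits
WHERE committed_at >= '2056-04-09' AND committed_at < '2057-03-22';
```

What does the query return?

3

Rows in [2056-04-09, 2057-03-22): 2056-04-09, 2057-03-15, 2056-12-26 → 3 rows.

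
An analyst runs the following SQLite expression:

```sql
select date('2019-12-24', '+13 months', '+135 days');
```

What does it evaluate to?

2021-06-08

Adding +13 months to 2019-12-24 gives 2021-01-24.
Applying '+135 days' to 2021-01-24: counting 135 days forward gives 2021-06-08.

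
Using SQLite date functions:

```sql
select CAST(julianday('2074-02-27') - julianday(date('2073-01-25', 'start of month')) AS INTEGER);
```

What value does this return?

`start of month` rewinds 2073-01-25 to 2073-01-01.
30 days remain in January 2073 after the 1st (31 − 1).
Full months from February 2073 through January 2074 contribute their day counts.
Then 27 days into February 2074.
Total: 30 + 28 + 31 + 30 + 31 + 30 + 31 + 31 + 30 + 31 + 30 + 31 + 31 + 27 = 422.

422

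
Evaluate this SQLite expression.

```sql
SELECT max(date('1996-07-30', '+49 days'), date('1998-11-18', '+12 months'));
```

date('1996-07-30', '+49 days') → 1996-09-17.
date('1998-11-18', '+12 months') → 1999-11-18.
Later of the two is 1999-11-18.

1999-11-18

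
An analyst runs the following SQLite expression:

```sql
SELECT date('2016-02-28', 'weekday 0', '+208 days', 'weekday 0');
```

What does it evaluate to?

2016-09-25

`weekday 0` advances to the next Sunday; 2016-02-28 is already a Sunday, so it stays at 2016-02-28.
Applying '+208 days' to 2016-02-28: counting 208 days forward gives 2016-09-23.
`weekday 0` advances to the next Sunday; 2016-09-23 is a Friday, so it moves forward to 2016-09-25.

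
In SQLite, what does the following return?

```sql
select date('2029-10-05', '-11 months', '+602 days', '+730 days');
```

Adding -11 months to 2029-10-05 gives 2028-11-05.
Applying '+602 days' to 2028-11-05: counting 602 days forward gives 2030-06-30.
Applying '+730 days' to 2030-06-30: counting 730 days forward gives 2032-06-29.

2032-06-29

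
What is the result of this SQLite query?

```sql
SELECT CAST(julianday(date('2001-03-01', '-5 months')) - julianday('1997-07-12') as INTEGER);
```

1177

Adding -5 months to 2001-03-01 gives 2000-10-01.
19 days remain in July 1997 after the 12th (31 − 12).
Full months from August 1997 through September 2000 contribute their day counts.
Then 1 day into October 2000.
Total: 19 + 31 + 30 + 31 + 30 + 31 + 31 + 28 + 31 + 30 + 31 + 30 + 31 + 31 + 30 + 31 + 30 + 31 + 31 + 28 + 31 + 30 + 31 + 30 + 31 + 31 + 30 + 31 + 30 + 31 + 31 + 29 + 31 + 30 + 31 + 30 + 31 + 31 + 30 + 1 = 1177.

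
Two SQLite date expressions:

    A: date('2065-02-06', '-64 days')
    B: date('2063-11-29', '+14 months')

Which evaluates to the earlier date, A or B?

A = 2064-12-04.
B = 2065-01-29.
A is earlier.

A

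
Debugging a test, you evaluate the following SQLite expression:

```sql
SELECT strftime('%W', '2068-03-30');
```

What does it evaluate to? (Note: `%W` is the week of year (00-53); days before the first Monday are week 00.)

13

2068-03-30 is a Friday. SQLite's %W counts Mondays since the year started; the result is 13.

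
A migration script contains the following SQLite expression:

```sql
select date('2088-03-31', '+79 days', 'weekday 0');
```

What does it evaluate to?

Applying '+79 days' to 2088-03-31: counting 79 days forward gives 2088-06-18.
`weekday 0` advances to the next Sunday; 2088-06-18 is a Friday, so it moves forward to 2088-06-20.

2088-06-20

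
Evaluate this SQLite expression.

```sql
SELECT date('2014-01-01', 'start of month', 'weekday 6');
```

`start of month` rewinds 2014-01-01 to 2014-01-01.
`weekday 6` advances to the next Saturday; 2014-01-01 is a Wednesday, so it moves forward to 2014-01-04.

2014-01-04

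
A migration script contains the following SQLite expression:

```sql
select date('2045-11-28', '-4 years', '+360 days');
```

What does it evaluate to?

2042-11-23

Adding -4 years to 2045-11-28 gives 2041-11-28.
Applying '+360 days' to 2041-11-28: counting 360 days forward gives 2042-11-23.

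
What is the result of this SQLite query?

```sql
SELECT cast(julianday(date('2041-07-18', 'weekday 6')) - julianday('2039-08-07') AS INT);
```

`weekday 6` advances to the next Saturday; 2041-07-18 is a Thursday, so it moves forward to 2041-07-20.
24 days remain in August 2039 after the 7th (31 − 7).
Full months from September 2039 through June 2041 contribute their day counts.
Then 20 days into July 2041.
Total: 24 + 30 + 31 + 30 + 31 + 31 + 29 + 31 + 30 + 31 + 30 + 31 + 31 + 30 + 31 + 30 + 31 + 31 + 28 + 31 + 30 + 31 + 30 + 20 = 713.

713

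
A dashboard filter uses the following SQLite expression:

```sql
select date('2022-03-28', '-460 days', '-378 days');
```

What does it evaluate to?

2019-12-11

Applying '-460 days' to 2022-03-28: counting 460 days back gives 2020-12-23.
Applying '-378 days' to 2020-12-23: counting 378 days back gives 2019-12-11.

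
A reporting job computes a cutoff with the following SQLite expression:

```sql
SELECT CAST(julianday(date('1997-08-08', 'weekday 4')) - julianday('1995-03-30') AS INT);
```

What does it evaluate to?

868

`weekday 4` advances to the next Thursday; 1997-08-08 is a Friday, so it moves forward to 1997-08-14.
1 day remains in March 1995 after the 30th (31 − 30).
Full months from April 1995 through July 1997 contribute their day counts.
Then 14 days into August 1997.
Total: 1 + 30 + 31 + 30 + 31 + 31 + 30 + 31 + 30 + 31 + 31 + 29 + 31 + 30 + 31 + 30 + 31 + 31 + 30 + 31 + 30 + 31 + 31 + 28 + 31 + 30 + 31 + 30 + 31 + 14 = 868.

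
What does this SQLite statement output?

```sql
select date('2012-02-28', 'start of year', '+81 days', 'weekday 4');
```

2012-03-22

`start of year` rewinds 2012-02-28 to 2012-01-01.
Applying '+81 days' to 2012-01-01: counting 81 days forward gives 2012-03-22.
`weekday 4` advances to the next Thursday; 2012-03-22 is already a Thursday, so it stays at 2012-03-22.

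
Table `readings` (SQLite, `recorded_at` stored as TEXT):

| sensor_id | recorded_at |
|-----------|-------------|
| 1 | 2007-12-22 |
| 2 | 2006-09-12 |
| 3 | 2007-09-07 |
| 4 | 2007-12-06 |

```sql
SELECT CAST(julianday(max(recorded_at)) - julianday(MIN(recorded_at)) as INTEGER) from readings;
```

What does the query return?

466

MIN = 2006-09-12, MAX = 2007-12-22.
18 days remain in September 2006 after the 12th (30 − 12).
Full months from October 2006 through November 2007 contribute their day counts.
Then 22 days into December 2007.
Total: 18 + 31 + 30 + 31 + 31 + 28 + 31 + 30 + 31 + 30 + 31 + 31 + 30 + 31 + 30 + 22 = 466.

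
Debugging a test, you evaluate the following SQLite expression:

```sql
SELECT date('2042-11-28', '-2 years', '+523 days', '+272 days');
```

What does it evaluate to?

2043-02-01

Adding -2 years to 2042-11-28 gives 2040-11-28.
Applying '+523 days' to 2040-11-28: counting 523 days forward gives 2042-05-05.
Applying '+272 days' to 2042-05-05: counting 272 days forward gives 2043-02-01.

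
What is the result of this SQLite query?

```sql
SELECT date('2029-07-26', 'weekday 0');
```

`weekday 0` advances to the next Sunday; 2029-07-26 is a Thursday, so it moves forward to 2029-07-29.

2029-07-29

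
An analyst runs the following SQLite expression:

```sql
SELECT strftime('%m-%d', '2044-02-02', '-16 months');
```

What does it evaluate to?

10-02

First apply '-16 months': 2044-02-02 → 2042-10-02.
`%m-%d` extracts the month-day: 10-02.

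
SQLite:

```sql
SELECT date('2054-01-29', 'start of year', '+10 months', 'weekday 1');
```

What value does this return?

`start of year` rewinds 2054-01-29 to 2054-01-01.
Adding +10 months to 2054-01-01 gives 2054-11-01.
`weekday 1` advances to the next Monday; 2054-11-01 is a Sunday, so it moves forward to 2054-11-02.

2054-11-02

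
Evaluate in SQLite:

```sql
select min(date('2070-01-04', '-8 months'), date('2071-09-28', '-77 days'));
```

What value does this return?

date('2070-01-04', '-8 months') → 2069-05-04.
date('2071-09-28', '-77 days') → 2071-07-13.
Earlier of the two is 2069-05-04.

2069-05-04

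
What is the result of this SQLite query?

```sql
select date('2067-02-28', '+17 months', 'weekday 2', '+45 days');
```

2068-09-14

Adding +17 months to 2067-02-28 gives 2068-07-28.
`weekday 2` advances to the next Tuesday; 2068-07-28 is a Saturday, so it moves forward to 2068-07-31.
Applying '+45 days' to 2068-07-31: counting 45 days forward gives 2068-09-14.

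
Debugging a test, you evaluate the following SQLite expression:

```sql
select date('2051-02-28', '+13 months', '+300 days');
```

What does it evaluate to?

Adding +13 months to 2051-02-28 gives 2052-03-28.
Applying '+300 days' to 2052-03-28: counting 300 days forward gives 2053-01-22.

2053-01-22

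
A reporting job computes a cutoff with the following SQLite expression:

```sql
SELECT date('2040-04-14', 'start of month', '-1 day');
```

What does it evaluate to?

2040-03-31

`start of month` rewinds 2040-04-14 to 2040-04-01.
Going back 1 day from 2040-04-01 reaches 2040-03-31 (last day of March, 31 days).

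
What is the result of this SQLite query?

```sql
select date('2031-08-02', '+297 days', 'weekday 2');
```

Applying '+297 days' to 2031-08-02: counting 297 days forward gives 2032-05-25.
`weekday 2` advances to the next Tuesday; 2032-05-25 is already a Tuesday, so it stays at 2032-05-25.

2032-05-25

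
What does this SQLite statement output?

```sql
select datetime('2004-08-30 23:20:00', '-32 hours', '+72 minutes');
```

-32 hours from 2004-08-30 23:20:00 is 2004-08-29 15:20:00 (crosses midnight).
72 minutes = 1h 12m; +72 minutes from 2004-08-29 15:20:00 is 2004-08-29 16:32:00.

2004-08-29 16:32:00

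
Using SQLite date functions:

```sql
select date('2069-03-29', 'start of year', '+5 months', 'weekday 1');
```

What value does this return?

2069-06-03

`start of year` rewinds 2069-03-29 to 2069-01-01.
Adding +5 months to 2069-01-01 gives 2069-06-01.
`weekday 1` advances to the next Monday; 2069-06-01 is a Saturday, so it moves forward to 2069-06-03.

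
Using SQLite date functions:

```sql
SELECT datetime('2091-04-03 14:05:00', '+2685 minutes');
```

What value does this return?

2091-04-05 10:50:00

2685 minutes = 44h 45m; +2685 minutes from 2091-04-03 14:05:00 is 2091-04-05 10:50:00 (crosses midnight).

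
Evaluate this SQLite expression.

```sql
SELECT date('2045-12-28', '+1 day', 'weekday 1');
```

Advancing 1 more day within December lands on 2045-12-29.
`weekday 1` advances to the next Monday; 2045-12-29 is a Friday, so it moves forward to 2046-01-01.

2046-01-01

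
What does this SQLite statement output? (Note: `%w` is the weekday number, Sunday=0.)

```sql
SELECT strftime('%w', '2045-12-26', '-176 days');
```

First apply '-176 days': 2045-12-26 → 2045-07-03.
2045-07-03 is a Monday; with Sunday=0 that is 1.

1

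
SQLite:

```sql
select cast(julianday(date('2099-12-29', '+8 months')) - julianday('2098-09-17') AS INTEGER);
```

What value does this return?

711

Adding +8 months to 2099-12-29 gives 2100-08-29.
13 days remain in September 2098 after the 17th (30 − 17).
Full months from October 2098 through July 2100 contribute their day counts.
Then 29 days into August 2100.
Total: 13 + 31 + 30 + 31 + 31 + 28 + 31 + 30 + 31 + 30 + 31 + 31 + 30 + 31 + 30 + 31 + 31 + 28 + 31 + 30 + 31 + 30 + 31 + 29 = 711.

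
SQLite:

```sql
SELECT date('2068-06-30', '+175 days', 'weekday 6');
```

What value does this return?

2068-12-22

Applying '+175 days' to 2068-06-30: counting 175 days forward gives 2068-12-22.
`weekday 6` advances to the next Saturday; 2068-12-22 is already a Saturday, so it stays at 2068-12-22.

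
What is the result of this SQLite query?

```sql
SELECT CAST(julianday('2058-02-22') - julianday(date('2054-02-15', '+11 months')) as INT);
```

1134

Adding +11 months to 2054-02-15 gives 2055-01-15.
16 days remain in January 2055 after the 15th (31 − 15).
Full months from February 2055 through January 2058 contribute their day counts.
Then 22 days into February 2058.
Total: 16 + 28 + 31 + 30 + 31 + 30 + 31 + 31 + 30 + 31 + 30 + 31 + 31 + 29 + 31 + 30 + 31 + 30 + 31 + 31 + 30 + 31 + 30 + 31 + 31 + 28 + 31 + 30 + 31 + 30 + 31 + 31 + 30 + 31 + 30 + 31 + 31 + 22 = 1134.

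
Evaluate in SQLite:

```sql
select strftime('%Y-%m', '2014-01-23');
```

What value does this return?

`%Y-%m` extracts the year-month: 2014-01.

2014-01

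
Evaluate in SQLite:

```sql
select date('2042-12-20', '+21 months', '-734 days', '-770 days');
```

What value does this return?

Adding +21 months to 2042-12-20 gives 2044-09-20.
Applying '-734 days' to 2044-09-20: counting 734 days back gives 2042-09-17.
Applying '-770 days' to 2042-09-17: counting 770 days back gives 2040-08-08.

2040-08-08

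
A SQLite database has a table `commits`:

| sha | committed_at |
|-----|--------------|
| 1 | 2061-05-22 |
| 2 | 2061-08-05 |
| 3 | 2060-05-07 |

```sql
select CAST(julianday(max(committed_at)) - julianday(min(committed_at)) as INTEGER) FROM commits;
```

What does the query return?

MIN = 2060-05-07, MAX = 2061-08-05.
24 days remain in May 2060 after the 7th (31 − 7).
Full months from June 2060 through July 2061 contribute their day counts.
Then 5 days into August 2061.
Total: 24 + 30 + 31 + 31 + 30 + 31 + 30 + 31 + 31 + 28 + 31 + 30 + 31 + 30 + 31 + 5 = 455.

455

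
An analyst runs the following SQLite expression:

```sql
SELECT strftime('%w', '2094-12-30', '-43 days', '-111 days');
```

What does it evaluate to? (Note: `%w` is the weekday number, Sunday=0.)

4

First apply '-43 days', '-111 days': 2094-12-30 → 2094-07-29.
2094-07-29 is a Thursday; with Sunday=0 that is 4.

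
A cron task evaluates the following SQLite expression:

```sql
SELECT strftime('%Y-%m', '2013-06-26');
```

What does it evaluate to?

`%Y-%m` extracts the year-month: 2013-06.

2013-06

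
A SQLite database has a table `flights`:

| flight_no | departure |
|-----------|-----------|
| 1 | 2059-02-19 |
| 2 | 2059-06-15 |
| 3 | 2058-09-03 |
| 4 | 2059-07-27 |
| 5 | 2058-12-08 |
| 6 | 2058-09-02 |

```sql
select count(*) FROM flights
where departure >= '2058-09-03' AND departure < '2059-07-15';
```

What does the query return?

Rows in [2058-09-03, 2059-07-15): 2059-02-19, 2059-06-15, 2058-09-03, 2058-12-08 → 4 rows.

4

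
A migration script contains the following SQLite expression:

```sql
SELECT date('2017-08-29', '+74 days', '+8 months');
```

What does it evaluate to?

Applying '+74 days' to 2017-08-29: counting 74 days forward gives 2017-11-11.
Adding +8 months to 2017-11-11 gives 2018-07-11.

2018-07-11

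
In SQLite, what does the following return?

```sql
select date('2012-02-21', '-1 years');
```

Adding -1 year to 2012-02-21 gives 2011-02-21.

2011-02-21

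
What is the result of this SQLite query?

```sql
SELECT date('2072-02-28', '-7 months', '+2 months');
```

2071-09-28

Adding -7 months to 2072-02-28 gives 2071-07-28.
Adding +2 months to 2071-07-28 gives 2071-09-28.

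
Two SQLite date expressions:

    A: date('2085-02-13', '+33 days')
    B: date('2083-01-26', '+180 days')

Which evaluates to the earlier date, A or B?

A = 2085-03-18.
B = 2083-07-25.
B is earlier.

B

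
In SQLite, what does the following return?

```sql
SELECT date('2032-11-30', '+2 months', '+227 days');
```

2033-09-14

Adding +2 months to 2032-11-30 gives 2033-01-30.
Applying '+227 days' to 2033-01-30: counting 227 days forward gives 2033-09-14.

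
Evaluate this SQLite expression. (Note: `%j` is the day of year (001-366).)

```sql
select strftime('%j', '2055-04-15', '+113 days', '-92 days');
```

First apply '+113 days', '-92 days': 2055-04-15 → 2055-05-06.
Day-of-year for 2055-05-06: days since 2055-01-01 inclusive = 126, zero-padded to 126.

126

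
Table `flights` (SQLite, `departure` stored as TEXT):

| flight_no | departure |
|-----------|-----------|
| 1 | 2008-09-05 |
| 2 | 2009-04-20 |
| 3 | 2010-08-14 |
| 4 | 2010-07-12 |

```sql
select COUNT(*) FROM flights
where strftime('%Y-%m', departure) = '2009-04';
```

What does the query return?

1

Rows with year-month 2009-04: 2009-04-20 → 1.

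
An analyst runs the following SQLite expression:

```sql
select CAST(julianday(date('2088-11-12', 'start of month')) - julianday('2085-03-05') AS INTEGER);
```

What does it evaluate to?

1337

`start of month` rewinds 2088-11-12 to 2088-11-01.
26 days remain in March 2085 after the 5th (31 − 5).
Full months from April 2085 through October 2088 contribute their day counts.
Then 1 day into November 2088.
Total: 26 + 30 + 31 + 30 + 31 + 31 + 30 + 31 + 30 + 31 + 31 + 28 + 31 + 30 + 31 + 30 + 31 + 31 + 30 + 31 + 30 + 31 + 31 + 28 + 31 + 30 + 31 + 30 + 31 + 31 + 30 + 31 + 30 + 31 + 31 + 29 + 31 + 30 + 31 + 30 + 31 + 31 + 30 + 31 + 1 = 1337.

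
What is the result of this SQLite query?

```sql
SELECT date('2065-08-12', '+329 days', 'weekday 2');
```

Applying '+329 days' to 2065-08-12: counting 329 days forward gives 2066-07-07.
`weekday 2` advances to the next Tuesday; 2066-07-07 is a Wednesday, so it moves forward to 2066-07-13.

2066-07-13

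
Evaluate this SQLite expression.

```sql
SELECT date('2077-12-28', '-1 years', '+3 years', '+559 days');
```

2081-07-09

Adding -1 year to 2077-12-28 gives 2076-12-28.
Adding +3 years to 2076-12-28 gives 2079-12-28.
Applying '+559 days' to 2079-12-28: counting 559 days forward gives 2081-07-09.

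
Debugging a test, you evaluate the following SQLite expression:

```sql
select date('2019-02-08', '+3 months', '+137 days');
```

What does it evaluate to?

Adding +3 months to 2019-02-08 gives 2019-05-08.
Applying '+137 days' to 2019-05-08: counting 137 days forward gives 2019-09-22.

2019-09-22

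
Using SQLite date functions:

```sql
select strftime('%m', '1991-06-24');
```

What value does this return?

`%m` extracts the 2-digit month (01-12): 06.

06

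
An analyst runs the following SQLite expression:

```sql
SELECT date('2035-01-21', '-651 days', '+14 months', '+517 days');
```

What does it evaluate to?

2035-11-09

Applying '-651 days' to 2035-01-21: counting 651 days back gives 2033-04-10.
Adding +14 months to 2033-04-10 gives 2034-06-10.
Applying '+517 days' to 2034-06-10: counting 517 days forward gives 2035-11-09.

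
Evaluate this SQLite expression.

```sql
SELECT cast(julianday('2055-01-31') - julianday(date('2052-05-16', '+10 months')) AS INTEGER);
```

Adding +10 months to 2052-05-16 gives 2053-03-16.
15 days remain in March 2053 after the 16th (31 − 16).
Full months from April 2053 through December 2054 contribute their day counts.
Then 31 days into January 2055.
Total: 15 + 30 + 31 + 30 + 31 + 31 + 30 + 31 + 30 + 31 + 31 + 28 + 31 + 30 + 31 + 30 + 31 + 31 + 30 + 31 + 30 + 31 + 31 = 686.

686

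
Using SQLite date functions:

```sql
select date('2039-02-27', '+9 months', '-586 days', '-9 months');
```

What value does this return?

Adding +9 months to 2039-02-27 gives 2039-11-27.
Applying '-586 days' to 2039-11-27: counting 586 days back gives 2038-04-20.
Adding -9 months to 2038-04-20 gives 2037-07-20.

2037-07-20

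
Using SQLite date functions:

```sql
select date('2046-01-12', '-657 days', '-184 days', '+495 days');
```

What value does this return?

Applying '-657 days' to 2046-01-12: counting 657 days back gives 2044-03-26.
Applying '-184 days' to 2044-03-26: counting 184 days back gives 2043-09-24.
Applying '+495 days' to 2043-09-24: counting 495 days forward gives 2045-01-31.

2045-01-31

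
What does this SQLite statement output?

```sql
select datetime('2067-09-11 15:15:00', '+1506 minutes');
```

1506 minutes = 25h 6m; +1506 minutes from 2067-09-11 15:15:00 is 2067-09-12 16:21:00 (crosses midnight).

2067-09-12 16:21:00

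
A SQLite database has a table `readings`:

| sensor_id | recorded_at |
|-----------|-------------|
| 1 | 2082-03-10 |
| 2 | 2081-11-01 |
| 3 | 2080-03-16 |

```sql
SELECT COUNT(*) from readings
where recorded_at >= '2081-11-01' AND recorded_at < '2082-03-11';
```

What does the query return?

Rows in [2081-11-01, 2082-03-11): 2082-03-10, 2081-11-01 → 2 rows.

2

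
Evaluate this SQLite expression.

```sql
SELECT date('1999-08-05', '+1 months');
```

1999-09-05

Adding +1 month to 1999-08-05 gives 1999-09-05.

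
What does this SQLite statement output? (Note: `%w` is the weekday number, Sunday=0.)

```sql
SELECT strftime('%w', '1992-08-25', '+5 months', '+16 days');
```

First apply '+5 months', '+16 days': 1992-08-25 → 1993-02-10.
1993-02-10 is a Wednesday; with Sunday=0 that is 3.

3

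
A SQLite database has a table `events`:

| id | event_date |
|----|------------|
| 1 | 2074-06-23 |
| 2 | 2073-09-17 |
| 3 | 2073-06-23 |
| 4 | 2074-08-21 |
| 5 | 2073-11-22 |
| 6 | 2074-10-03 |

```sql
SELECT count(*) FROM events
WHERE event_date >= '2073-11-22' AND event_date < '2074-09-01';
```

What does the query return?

3

Rows in [2073-11-22, 2074-09-01): 2074-06-23, 2074-08-21, 2073-11-22 → 3 rows.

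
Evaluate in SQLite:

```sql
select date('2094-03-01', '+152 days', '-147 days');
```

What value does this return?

2094-03-06

Applying '+152 days' to 2094-03-01: counting 152 days forward gives 2094-07-31.
Applying '-147 days' to 2094-07-31: counting 147 days back gives 2094-03-06.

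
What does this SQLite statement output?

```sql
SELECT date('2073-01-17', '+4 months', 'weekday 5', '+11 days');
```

2073-05-30

Adding +4 months to 2073-01-17 gives 2073-05-17.
`weekday 5` advances to the next Friday; 2073-05-17 is a Wednesday, so it moves forward to 2073-05-19.
Advancing 11 more days within May lands on 2073-05-30.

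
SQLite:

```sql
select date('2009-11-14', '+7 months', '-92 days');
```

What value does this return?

2010-03-14

Adding +7 months to 2009-11-14 gives 2010-06-14.
Applying '-92 days' to 2010-06-14: counting 92 days back gives 2010-03-14.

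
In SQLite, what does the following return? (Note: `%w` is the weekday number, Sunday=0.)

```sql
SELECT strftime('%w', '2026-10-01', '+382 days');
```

1

First apply '+382 days': 2026-10-01 → 2027-10-18.
2027-10-18 is a Monday; with Sunday=0 that is 1.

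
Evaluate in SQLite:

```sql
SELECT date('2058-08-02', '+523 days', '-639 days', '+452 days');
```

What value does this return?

Applying '+523 days' to 2058-08-02: counting 523 days forward gives 2060-01-07.
Applying '-639 days' to 2060-01-07: counting 639 days back gives 2058-04-08.
Applying '+452 days' to 2058-04-08: counting 452 days forward gives 2059-07-04.

2059-07-04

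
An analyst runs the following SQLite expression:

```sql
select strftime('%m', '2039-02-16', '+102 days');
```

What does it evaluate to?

First apply '+102 days': 2039-02-16 → 2039-05-29.
`%m` extracts the 2-digit month (01-12): 05.

05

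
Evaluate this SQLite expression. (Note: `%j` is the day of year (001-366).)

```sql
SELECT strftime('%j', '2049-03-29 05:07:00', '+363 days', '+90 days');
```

First apply '+363 days', '+90 days': 2049-03-29 05:07:00 → 2050-06-25 05:07:00.
Day-of-year for 2050-06-25: days since 2050-01-01 inclusive = 176, zero-padded to 176.

176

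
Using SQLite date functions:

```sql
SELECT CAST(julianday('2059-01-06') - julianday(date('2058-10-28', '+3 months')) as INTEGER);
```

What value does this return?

Adding +3 months to 2058-10-28 gives 2059-01-28.
Both dates are in January 2059: 28 − 6 = 22.
The subtraction is earlier − later, so the result is −22 → -22.

-22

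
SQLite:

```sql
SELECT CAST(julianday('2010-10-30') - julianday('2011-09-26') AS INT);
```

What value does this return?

-331

1 day remains in October 2010 after the 30th (31 − 30).
Full months from November 2010 through August 2011 contribute their day counts.
Then 26 days into September 2011.
Total: 1 + 30 + 31 + 31 + 28 + 31 + 30 + 31 + 30 + 31 + 31 + 26 = 331.
The subtraction is earlier − later, so the result is −331 → -331.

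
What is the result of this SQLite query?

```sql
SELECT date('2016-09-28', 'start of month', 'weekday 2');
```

2016-09-06

`start of month` rewinds 2016-09-28 to 2016-09-01.
`weekday 2` advances to the next Tuesday; 2016-09-01 is a Thursday, so it moves forward to 2016-09-06.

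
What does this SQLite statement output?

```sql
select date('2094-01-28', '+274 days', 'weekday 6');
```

2094-10-30

Applying '+274 days' to 2094-01-28: counting 274 days forward gives 2094-10-29.
`weekday 6` advances to the next Saturday; 2094-10-29 is a Friday, so it moves forward to 2094-10-30.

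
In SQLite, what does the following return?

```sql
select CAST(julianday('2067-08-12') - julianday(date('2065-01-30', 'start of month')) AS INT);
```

953

`start of month` rewinds 2065-01-30 to 2065-01-01.
30 days remain in January 2065 after the 1st (31 − 1).
Full months from February 2065 through July 2067 contribute their day counts.
Then 12 days into August 2067.
Total: 30 + 28 + 31 + 30 + 31 + 30 + 31 + 31 + 30 + 31 + 30 + 31 + 31 + 28 + 31 + 30 + 31 + 30 + 31 + 31 + 30 + 31 + 30 + 31 + 31 + 28 + 31 + 30 + 31 + 30 + 31 + 12 = 953.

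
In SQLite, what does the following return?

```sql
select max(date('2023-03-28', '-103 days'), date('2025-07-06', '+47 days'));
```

date('2023-03-28', '-103 days') → 2022-12-15.
date('2025-07-06', '+47 days') → 2025-08-22.
Later of the two is 2025-08-22.

2025-08-22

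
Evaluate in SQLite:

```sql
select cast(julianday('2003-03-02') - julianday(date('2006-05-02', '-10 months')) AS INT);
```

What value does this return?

-853

Adding -10 months to 2006-05-02 gives 2005-07-02.
29 days remain in March 2003 after the 2nd (31 − 2).
Full months from April 2003 through June 2005 contribute their day counts.
Then 2 days into July 2005.
Total: 29 + 30 + 31 + 30 + 31 + 31 + 30 + 31 + 30 + 31 + 31 + 29 + 31 + 30 + 31 + 30 + 31 + 31 + 30 + 31 + 30 + 31 + 31 + 28 + 31 + 30 + 31 + 30 + 2 = 853.
The subtraction is earlier − later, so the result is −853 → -853.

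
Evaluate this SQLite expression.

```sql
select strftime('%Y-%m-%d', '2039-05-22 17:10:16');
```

2039-05-22

`%Y-%m-%d` extracts the ISO date: 2039-05-22.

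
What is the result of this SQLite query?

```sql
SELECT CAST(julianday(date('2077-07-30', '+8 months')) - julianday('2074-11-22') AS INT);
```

1224

Adding +8 months to 2077-07-30 gives 2078-03-30.
8 days remain in November 2074 after the 22nd (30 − 22).
Full months from December 2074 through February 2078 contribute their day counts.
Then 30 days into March 2078.
Total: 8 + 31 + 31 + 28 + 31 + 30 + 31 + 30 + 31 + 31 + 30 + 31 + 30 + 31 + 31 + 29 + 31 + 30 + 31 + 30 + 31 + 31 + 30 + 31 + 30 + 31 + 31 + 28 + 31 + 30 + 31 + 30 + 31 + 31 + 30 + 31 + 30 + 31 + 31 + 28 + 30 = 1224.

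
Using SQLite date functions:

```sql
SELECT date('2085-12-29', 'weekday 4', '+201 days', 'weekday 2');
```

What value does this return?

`weekday 4` advances to the next Thursday; 2085-12-29 is a Saturday, so it moves forward to 2086-01-03.
Applying '+201 days' to 2086-01-03: counting 201 days forward gives 2086-07-23.
`weekday 2` advances to the next Tuesday; 2086-07-23 is already a Tuesday, so it stays at 2086-07-23.

2086-07-23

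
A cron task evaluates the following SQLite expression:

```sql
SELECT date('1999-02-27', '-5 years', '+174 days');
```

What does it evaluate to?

Adding -5 years to 1999-02-27 gives 1994-02-27.
Applying '+174 days' to 1994-02-27: counting 174 days forward gives 1994-08-20.

1994-08-20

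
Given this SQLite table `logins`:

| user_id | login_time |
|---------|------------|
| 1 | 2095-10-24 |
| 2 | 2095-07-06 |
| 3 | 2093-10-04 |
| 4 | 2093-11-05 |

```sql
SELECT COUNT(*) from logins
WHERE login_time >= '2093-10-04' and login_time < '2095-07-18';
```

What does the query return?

3

Rows in [2093-10-04, 2095-07-18): 2095-07-06, 2093-10-04, 2093-11-05 → 3 rows.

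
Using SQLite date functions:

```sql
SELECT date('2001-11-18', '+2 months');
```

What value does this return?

Adding +2 months to 2001-11-18 gives 2002-01-18.

2002-01-18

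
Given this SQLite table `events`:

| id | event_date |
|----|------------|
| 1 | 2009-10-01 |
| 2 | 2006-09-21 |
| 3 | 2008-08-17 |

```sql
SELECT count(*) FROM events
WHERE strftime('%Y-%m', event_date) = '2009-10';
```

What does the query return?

1

Rows with year-month 2009-10: 2009-10-01 → 1.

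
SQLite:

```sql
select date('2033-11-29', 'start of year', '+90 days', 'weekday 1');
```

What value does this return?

`start of year` rewinds 2033-11-29 to 2033-01-01.
Applying '+90 days' to 2033-01-01: counting 90 days forward gives 2033-04-01.
`weekday 1` advances to the next Monday; 2033-04-01 is a Friday, so it moves forward to 2033-04-04.

2033-04-04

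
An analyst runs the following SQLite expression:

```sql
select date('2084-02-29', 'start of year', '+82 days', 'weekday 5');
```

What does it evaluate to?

`start of year` rewinds 2084-02-29 to 2084-01-01.
Applying '+82 days' to 2084-01-01: counting 82 days forward gives 2084-03-23.
`weekday 5` advances to the next Friday; 2084-03-23 is a Thursday, so it moves forward to 2084-03-24.

2084-03-24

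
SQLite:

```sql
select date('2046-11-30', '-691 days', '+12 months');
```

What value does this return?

2046-01-08

Applying '-691 days' to 2046-11-30: counting 691 days back gives 2045-01-08.
Adding +12 months to 2045-01-08 gives 2046-01-08.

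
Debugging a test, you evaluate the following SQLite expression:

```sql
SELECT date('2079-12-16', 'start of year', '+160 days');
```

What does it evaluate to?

2079-06-10

`start of year` rewinds 2079-12-16 to 2079-01-01.
Applying '+160 days' to 2079-01-01: counting 160 days forward gives 2079-06-10.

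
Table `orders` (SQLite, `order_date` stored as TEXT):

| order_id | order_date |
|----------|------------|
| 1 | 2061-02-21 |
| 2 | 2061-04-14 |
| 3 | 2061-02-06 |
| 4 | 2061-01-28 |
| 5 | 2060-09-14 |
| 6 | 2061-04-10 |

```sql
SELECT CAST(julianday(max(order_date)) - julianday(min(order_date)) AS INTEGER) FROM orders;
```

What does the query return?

MIN = 2060-09-14, MAX = 2061-04-14.
16 days remain in September 2060 after the 14th (30 − 14).
Full months from October 2060 through March 2061 contribute their day counts.
Then 14 days into April 2061.
Total: 16 + 31 + 30 + 31 + 31 + 28 + 31 + 14 = 212.

212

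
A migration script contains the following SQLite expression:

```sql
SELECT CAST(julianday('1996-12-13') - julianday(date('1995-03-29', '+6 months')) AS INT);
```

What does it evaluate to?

441

Adding +6 months to 1995-03-29 gives 1995-09-29.
1 day remains in September 1995 after the 29th (30 − 29).
Full months from October 1995 through November 1996 contribute their day counts.
Then 13 days into December 1996.
Total: 1 + 31 + 30 + 31 + 31 + 29 + 31 + 30 + 31 + 30 + 31 + 31 + 30 + 31 + 30 + 13 = 441.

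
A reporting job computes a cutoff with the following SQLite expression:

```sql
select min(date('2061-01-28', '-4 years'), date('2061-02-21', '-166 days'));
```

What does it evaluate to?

2057-01-28

date('2061-01-28', '-4 years') → 2057-01-28.
date('2061-02-21', '-166 days') → 2060-09-08.
Earlier of the two is 2057-01-28.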